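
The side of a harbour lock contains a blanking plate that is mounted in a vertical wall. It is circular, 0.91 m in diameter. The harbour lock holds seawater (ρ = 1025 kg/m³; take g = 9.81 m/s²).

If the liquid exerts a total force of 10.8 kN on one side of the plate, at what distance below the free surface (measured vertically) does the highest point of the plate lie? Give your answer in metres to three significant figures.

d_top ≈ 1.20 m

γ = ρg = 1025 × 9.81 / 1000 = 10.05525 kN/m³.
A = π(0.455)² = 0.650388 m².
From F = γ·h_c·A, the centroid depth is h_c = 10.8/(10.05525 × 0.650388) = 1.65142 m.
The centroid is at the centre, 0.455 m below the top of the plate, so the highest point sits at h_top = 1.65142 − 0.455 = 1.19642 m below the surface.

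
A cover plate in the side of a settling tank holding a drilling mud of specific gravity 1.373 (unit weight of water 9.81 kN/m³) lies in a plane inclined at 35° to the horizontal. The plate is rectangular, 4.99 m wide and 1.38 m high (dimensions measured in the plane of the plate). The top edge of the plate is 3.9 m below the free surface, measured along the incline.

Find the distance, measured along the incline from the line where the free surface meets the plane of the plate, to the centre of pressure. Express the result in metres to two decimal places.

y_p = 4.62 m

γ = 1.373 × 9.81 = 13.46913 kN/m³.
Let θ = 35° be the plate's angle to the horizontal; measure y along the incline from where the plane meets the free surface. Vertical depth h = y·sinθ with sinθ = 0.573576.
The centroid lies 1.38/2 = 0.69 m below the top edge, so y_c = 3.9 + 0.69 = 4.59 m and h_c = 4.59 × 0.573576 = 2.63271 m.
A = 4.99 × 1.38 = 6.8862 m².
Resultant F = γ·h_c·A = 13.46913 × 2.63271 × 6.8862 = 244.187 kN.
I_c = b·h³/12 = 4.99 × 1.38³/12 = 1.09284 m⁴.
Centre of pressure: y_p = y_c + I_c/(y_c·A) = 4.59 + 1.09284/(4.59 × 6.8862) = 4.59 + 0.0345752 = 4.62458 m along the plane.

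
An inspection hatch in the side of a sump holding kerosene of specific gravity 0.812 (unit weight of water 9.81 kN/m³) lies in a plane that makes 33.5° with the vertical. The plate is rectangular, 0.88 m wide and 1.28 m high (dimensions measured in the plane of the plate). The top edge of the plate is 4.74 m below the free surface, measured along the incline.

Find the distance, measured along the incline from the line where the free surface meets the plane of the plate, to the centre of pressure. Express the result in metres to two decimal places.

γ = 0.812 × 9.81 = 7.96572 kN/m³.
The plate makes 33.5° with the vertical, i.e. θ = 90° − 33.5° = 56.5° to the horizontal. Measuring y along the incline from the free-surface line, vertical depth h = y·sinθ with sinθ = 0.833886.
The centroid lies 1.28/2 = 0.64 m below the top edge, so y_c = 4.74 + 0.64 = 5.38 m and h_c = 5.38 × 0.833886 = 4.48631 m.
A = 0.88 × 1.28 = 1.1264 m².
Resultant F = γ·h_c·A = 7.96572 × 4.48631 × 1.1264 = 40.2538 kN.
I_c = b·h³/12 = 0.88 × 1.28³/12 = 0.153791 m⁴.
Centre of pressure: y_p = y_c + I_c/(y_c·A) = 5.38 + 0.153791/(5.38 × 1.1264) = 5.38 + 0.0253779 = 5.40538 m along the plane.

y_p = 5.41 m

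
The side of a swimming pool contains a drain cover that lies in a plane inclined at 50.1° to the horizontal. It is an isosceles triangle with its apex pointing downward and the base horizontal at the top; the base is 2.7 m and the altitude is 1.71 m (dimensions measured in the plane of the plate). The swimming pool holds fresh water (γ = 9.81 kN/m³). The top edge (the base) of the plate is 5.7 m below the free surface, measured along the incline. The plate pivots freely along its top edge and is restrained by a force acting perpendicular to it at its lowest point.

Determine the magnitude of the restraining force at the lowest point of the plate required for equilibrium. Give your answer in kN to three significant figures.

P ≈ 38.0 kN

γ = 9.81 kN/m³.
Let θ = 50.1° be the plate's angle to the horizontal; measure y along the incline from where the plane meets the free surface. Vertical depth h = y·sinθ with sinθ = 0.767165.
With the apex down, the centroid sits h/3 = 1.71/3 = 0.57 m below the base (the top edge), so y_c = 5.7 + 0.57 = 6.27 m and h_c = 6.27 × 0.767165 = 4.81012 m.
A = ½ × 2.7 × 1.71 = 2.3085 m².
Resultant F = γ·h_c·A = 9.81 × 4.81012 × 2.3085 = 108.932 kN.
I_c = b·h³/36 = 2.7 × 1.71³/36 = 0.375016 m⁴.
Centre of pressure: y_p = y_c + I_c/(y_c·A) = 6.27 + 0.375016/(6.27 × 2.3085) = 6.27 + 0.0259091 = 6.29591 m along the plane.
The resultant acts 0.57 + 0.0259091 = 0.595909 m (along the plate) below the hinge at the top edge, so the moment about the hinge is M = F × 0.595909 = 108.932 × 0.595909 = 64.9136 kN·m.
A normal force at the bottom, 1.71 m from the hinge, must supply this moment: P = 64.9136/1.71 = 37.9612 kN.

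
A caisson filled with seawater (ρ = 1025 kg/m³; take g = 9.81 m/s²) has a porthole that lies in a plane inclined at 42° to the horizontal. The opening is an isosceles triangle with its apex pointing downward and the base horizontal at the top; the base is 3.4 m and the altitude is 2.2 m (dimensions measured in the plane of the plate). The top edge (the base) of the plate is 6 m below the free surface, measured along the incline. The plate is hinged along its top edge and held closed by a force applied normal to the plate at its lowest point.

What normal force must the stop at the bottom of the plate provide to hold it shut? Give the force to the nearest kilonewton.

γ = ρg = 1025 × 9.81 / 1000 = 10.05525 kN/m³.
Let θ = 42° be the plate's angle to the horizontal; measure y along the incline from where the plane meets the free surface. Vertical depth h = y·sinθ with sinθ = 0.669131.
With the apex down, the centroid sits h/3 = 2.2/3 = 0.733333 m below the base (the top edge), so y_c = 6 + 0.733333 = 6.73333 m and h_c = 6.73333 × 0.669131 = 4.50548 m.
A = ½ × 3.4 × 2.2 = 3.74 m².
Resultant F = γ·h_c·A = 10.05525 × 4.50548 × 3.74 = 169.436 kN.
I_c = b·h³/36 = 3.4 × 2.2³/36 = 1.00564 m⁴.
Centre of pressure: y_p = y_c + I_c/(y_c·A) = 6.73333 + 1.00564/(6.73333 × 3.74) = 6.73333 + 0.0399338 = 6.77326 m along the plane.
The resultant acts 0.733333 + 0.0399338 = 0.773267 m (along the plate) below the hinge at the top edge, so the moment about the hinge is M = F × 0.773267 = 169.436 × 0.773267 = 131.019 kN·m.
A normal force at the bottom, 2.2 m from the hinge, must supply this moment: P = 131.019/2.2 = 59.5541 kN.

P ≈ 60 kN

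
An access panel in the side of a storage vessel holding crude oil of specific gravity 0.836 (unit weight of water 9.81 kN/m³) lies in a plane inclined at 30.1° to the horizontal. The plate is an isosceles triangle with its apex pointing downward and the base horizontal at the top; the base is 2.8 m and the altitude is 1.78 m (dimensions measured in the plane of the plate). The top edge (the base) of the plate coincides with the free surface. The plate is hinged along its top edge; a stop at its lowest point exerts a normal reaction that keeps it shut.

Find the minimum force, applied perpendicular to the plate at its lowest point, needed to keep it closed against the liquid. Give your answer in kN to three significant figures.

P ≈ 3.04 kN

γ = 0.836 × 9.81 = 8.20116 kN/m³.
Let θ = 30.1° be the plate's angle to the horizontal; measure y along the incline from where the plane meets the free surface. Vertical depth h = y·sinθ with sinθ = 0.501511.
With the apex down, the centroid sits h/3 = 1.78/3 = 0.593333 m below the base (the top edge), so y_c = 0.593333 m and h_c = 0.593333 × 0.501511 = 0.297563 m.
A = ½ × 2.8 × 1.78 = 2.492 m².
Resultant F = γ·h_c·A = 8.20116 × 0.297563 × 2.492 = 6.08138 kN.
I_c = b·h³/36 = 2.8 × 1.78³/36 = 0.438647 m⁴.
Centre of pressure: y_p = y_c + I_c/(y_c·A) = 0.593333 + 0.438647/(0.593333 × 2.492) = 0.593333 + 0.296667 = 0.89 m along the plane.
The resultant acts 0.593333 + 0.296667 = 0.89 m (along the plate) below the hinge at the top edge, so the moment about the hinge is M = F × 0.89 = 6.08138 × 0.89 = 5.41243 kN·m.
A normal force at the bottom, 1.78 m from the hinge, must supply this moment: P = 5.41243/1.78 = 3.04069 kN.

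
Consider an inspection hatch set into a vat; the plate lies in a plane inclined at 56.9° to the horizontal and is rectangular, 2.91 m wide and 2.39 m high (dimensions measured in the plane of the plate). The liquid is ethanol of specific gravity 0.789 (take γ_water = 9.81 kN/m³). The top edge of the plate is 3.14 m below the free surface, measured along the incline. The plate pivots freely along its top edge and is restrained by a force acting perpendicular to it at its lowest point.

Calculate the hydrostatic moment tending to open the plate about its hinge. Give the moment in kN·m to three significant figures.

γ = 0.789 × 9.81 = 7.74009 kN/m³.
Let θ = 56.9° be the plate's angle to the horizontal; measure y along the incline from where the plane meets the free surface. Vertical depth h = y·sinθ with sinθ = 0.837719.
The centroid lies 2.39/2 = 1.195 m below the top edge, so y_c = 3.14 + 1.195 = 4.335 m and h_c = 4.335 × 0.837719 = 3.63151 m.
A = 2.91 × 2.39 = 6.9549 m².
Resultant F = γ·h_c·A = 7.74009 × 3.63151 × 6.9549 = 195.49 kN.
I_c = b·h³/12 = 2.91 × 2.39³/12 = 3.31059 m⁴.
Centre of pressure: y_p = y_c + I_c/(y_c·A) = 4.335 + 3.31059/(4.335 × 6.9549) = 4.335 + 0.109806 = 4.44481 m along the plane.
The resultant acts 1.195 + 0.109806 = 1.30481 m (along the plate) below the hinge at the top edge, so the moment about the hinge is M = F × 1.30481 = 195.49 × 1.30481 = 255.077 kN·m.

M ≈ 255 kN·m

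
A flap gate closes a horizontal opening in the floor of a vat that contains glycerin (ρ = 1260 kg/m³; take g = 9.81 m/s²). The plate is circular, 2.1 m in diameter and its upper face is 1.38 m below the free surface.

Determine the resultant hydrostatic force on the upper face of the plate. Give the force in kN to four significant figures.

γ = ρg = 1260 × 9.81 / 1000 = 12.3606 kN/m³.
The plate is horizontal, so pressure is uniform at p = γ·h = 12.3606 × 1.38 = 17.0576 kN/m².
A = π(1.05)² = 3.46361 m².
F = p·A = 17.0576 × 3.46361 = 59.0809 kN.

F ≈ 59.08 kN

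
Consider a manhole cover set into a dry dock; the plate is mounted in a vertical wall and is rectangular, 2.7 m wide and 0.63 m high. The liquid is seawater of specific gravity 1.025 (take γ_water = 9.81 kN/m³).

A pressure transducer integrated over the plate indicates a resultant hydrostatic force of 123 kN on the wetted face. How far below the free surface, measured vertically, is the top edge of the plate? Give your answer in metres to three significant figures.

d_top ≈ 6.88 m

γ = 1.025 × 9.81 = 10.05525 kN/m³.
A = 2.7 × 0.63 = 1.701 m².
From F = γ·h_c·A, the centroid depth is h_c = 123/(10.05525 × 1.701) = 7.19131 m.
The centroid lies 0.63/2 = 0.315 m below the top edge, so the top edge sits at h_top = 7.19131 − 0.315 = 6.87631 m below the surface.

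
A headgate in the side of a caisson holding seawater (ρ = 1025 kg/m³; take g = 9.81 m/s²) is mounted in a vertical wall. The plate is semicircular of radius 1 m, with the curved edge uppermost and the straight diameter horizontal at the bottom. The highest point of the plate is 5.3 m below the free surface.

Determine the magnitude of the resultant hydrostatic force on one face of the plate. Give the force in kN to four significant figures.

F ≈ 92.80 kN

γ = ρg = 1025 × 9.81 / 1000 = 10.05525 kN/m³.
The centroid lies 4r/(3π) = 0.424413 m above the diameter, so r − 4r/(3π) = 1 − 0.424413 = 0.575587 m below the topmost point, so the centroid depth is h_c = 5.3 + 0.575587 = 5.87559 m.
A = πr²/2 = π × 1²/2 = 1.5708 m².
Resultant F = γ·h_c·A = 10.05525 × 5.87559 × 1.5708 = 92.8037 kN.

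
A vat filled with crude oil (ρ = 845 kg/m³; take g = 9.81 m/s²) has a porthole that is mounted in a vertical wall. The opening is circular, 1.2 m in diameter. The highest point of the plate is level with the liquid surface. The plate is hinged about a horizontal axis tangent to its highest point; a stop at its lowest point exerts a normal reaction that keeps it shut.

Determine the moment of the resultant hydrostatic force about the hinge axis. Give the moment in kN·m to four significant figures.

M ≈ 4.219 kN·m

γ = ρg = 845 × 9.81 / 1000 = 8.28945 kN/m³.
The centroid is at the centre, 0.6 m below the top of the plate, so the centroid depth is h_c = 0.6 m.
A = π(0.6)² = 1.13097 m².
Resultant F = γ·h_c·A = 8.28945 × 0.6 × 1.13097 = 5.62507 kN.
I_c = πr⁴/4 = π × 0.6⁴/4 = 0.101788 m⁴.
Centre of pressure: y_p = y_c + I_c/(y_c·A) = 0.6 + 0.101788/(0.6 × 1.13097) = 0.6 + 0.150001 = 0.750001 m along the plane.
The resultant acts 0.6 + 0.150001 = 0.750001 m (along the plate) below the hinge at the top edge, so the moment about the hinge is M = F × 0.750001 = 5.62507 × 0.750001 = 4.21881 kN·m.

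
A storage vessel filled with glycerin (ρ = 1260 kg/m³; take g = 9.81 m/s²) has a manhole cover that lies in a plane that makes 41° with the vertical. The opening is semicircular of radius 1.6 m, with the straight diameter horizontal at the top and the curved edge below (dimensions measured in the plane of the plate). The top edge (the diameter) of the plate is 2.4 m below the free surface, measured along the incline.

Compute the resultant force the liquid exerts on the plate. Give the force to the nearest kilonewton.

F ≈ 116 kN

γ = ρg = 1260 × 9.81 / 1000 = 12.3606 kN/m³.
The plate makes 41° with the vertical, i.e. θ = 90° − 41° = 49° to the horizontal. Measuring y along the incline from the free-surface line, vertical depth h = y·sinθ with sinθ = 0.754710.
The centroid of a semicircle lies 4r/(3π) = 0.679061 m from the diameter, here below the top edge, so y_c = 2.4 + 0.679061 = 3.07906 m and h_c = 3.07906 × 0.754710 = 2.3238 m.
A = πr²/2 = π × 1.6²/2 = 4.02124 m².
Resultant F = γ·h_c·A = 12.3606 × 2.3238 × 4.02124 = 115.504 kN.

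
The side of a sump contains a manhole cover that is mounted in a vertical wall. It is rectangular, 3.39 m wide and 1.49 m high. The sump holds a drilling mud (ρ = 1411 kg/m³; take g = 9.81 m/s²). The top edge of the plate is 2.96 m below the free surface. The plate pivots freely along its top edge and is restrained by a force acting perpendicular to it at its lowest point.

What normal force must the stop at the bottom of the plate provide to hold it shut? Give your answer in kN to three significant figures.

P ≈ 138 kN

γ = ρg = 1411 × 9.81 / 1000 = 13.84191 kN/m³.
The centroid lies 1.49/2 = 0.745 m below the top edge, so the centroid depth is h_c = 2.96 + 0.745 = 3.705 m.
A = 3.39 × 1.49 = 5.0511 m².
Resultant F = γ·h_c·A = 13.84191 × 3.705 × 5.0511 = 259.042 kN.
I_c = b·h³/12 = 3.39 × 1.49³/12 = 0.934496 m⁴.
Centre of pressure: y_p = y_c + I_c/(y_c·A) = 3.705 + 0.934496/(3.705 × 5.0511) = 3.705 + 0.0499348 = 3.75493 m along the plane.
The resultant acts 0.745 + 0.0499348 = 0.794935 m (along the plate) below the hinge at the top edge, so the moment about the hinge is M = F × 0.794935 = 259.042 × 0.794935 = 205.922 kN·m.
A normal force at the bottom, 1.49 m from the hinge, must supply this moment: P = 205.922/1.49 = 138.203 kN.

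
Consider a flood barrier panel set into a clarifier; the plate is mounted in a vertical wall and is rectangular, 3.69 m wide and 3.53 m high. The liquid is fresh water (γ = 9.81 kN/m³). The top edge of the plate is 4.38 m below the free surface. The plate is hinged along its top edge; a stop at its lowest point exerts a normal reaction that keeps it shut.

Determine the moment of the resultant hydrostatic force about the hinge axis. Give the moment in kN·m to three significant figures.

γ = 9.81 kN/m³.
The centroid lies 3.53/2 = 1.765 m below the top edge, so the centroid depth is h_c = 4.38 + 1.765 = 6.145 m.
A = 3.69 × 3.53 = 13.0257 m².
Resultant F = γ·h_c·A = 9.81 × 6.145 × 13.0257 = 785.221 kN.
I_c = b·h³/12 = 3.69 × 3.53³/12 = 13.526 m⁴.
Centre of pressure: y_p = y_c + I_c/(y_c·A) = 6.145 + 13.526/(6.145 × 13.0257) = 6.145 + 0.168984 = 6.31398 m along the plane.
The resultant acts 1.765 + 0.168984 = 1.93398 m (along the plate) below the hinge at the top edge, so the moment about the hinge is M = F × 1.93398 = 785.221 × 1.93398 = 1518.6 kN·m.

M ≈ 1520 kN·m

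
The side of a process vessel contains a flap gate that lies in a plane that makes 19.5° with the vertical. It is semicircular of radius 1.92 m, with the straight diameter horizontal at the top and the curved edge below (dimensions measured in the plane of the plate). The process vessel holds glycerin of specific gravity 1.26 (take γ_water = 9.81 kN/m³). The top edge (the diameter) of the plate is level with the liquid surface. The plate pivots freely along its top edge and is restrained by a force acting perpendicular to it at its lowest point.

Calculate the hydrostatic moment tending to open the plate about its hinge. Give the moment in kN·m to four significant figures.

M ≈ 62.18 kN·m

γ = 1.26 × 9.81 = 12.3606 kN/m³.
The plate makes 19.5° with the vertical, i.e. θ = 90° − 19.5° = 70.5° to the horizontal. Measuring y along the incline from the free-surface line, vertical depth h = y·sinθ with sinθ = 0.942641.
The centroid of a semicircle lies 4r/(3π) = 0.814873 m from the diameter, here below the top edge, so y_c = 0.814873 m and h_c = 0.814873 × 0.942641 = 0.768133 m.
A = πr²/2 = π × 1.92²/2 = 5.79058 m².
Resultant F = γ·h_c·A = 12.3606 × 0.768133 × 5.79058 = 54.9792 kN.
I_c = (π/8 − 8/(9π))·r⁴ = 0.109757 × 1.92⁴ = 1.49155 m⁴.
Centre of pressure: y_p = y_c + I_c/(y_c·A) = 0.814873 + 1.49155/(0.814873 × 5.79058) = 0.814873 + 0.316101 = 1.13097 m along the plane.
The resultant acts 0.814873 + 0.316101 = 1.13097 m (along the plate) below the hinge at the top edge, so the moment about the hinge is M = F × 1.13097 = 54.9792 × 1.13097 = 62.1798 kN·m.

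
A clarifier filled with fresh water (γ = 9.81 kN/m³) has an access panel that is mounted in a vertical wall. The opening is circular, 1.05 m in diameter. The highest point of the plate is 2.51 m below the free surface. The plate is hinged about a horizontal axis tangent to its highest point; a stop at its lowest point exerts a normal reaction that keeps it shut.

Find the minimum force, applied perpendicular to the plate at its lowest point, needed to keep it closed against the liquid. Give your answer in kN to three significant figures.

γ = 9.81 kN/m³.
The centroid is at the centre, 0.525 m below the top of the plate, so the centroid depth is h_c = 2.51 + 0.525 = 3.035 m.
A = π(0.525)² = 0.865901 m².
Resultant F = γ·h_c·A = 9.81 × 3.035 × 0.865901 = 25.7808 kN.
I_c = πr⁴/4 = π × 0.525⁴/4 = 0.059666 m⁴.
Centre of pressure: y_p = y_c + I_c/(y_c·A) = 3.035 + 0.059666/(3.035 × 0.865901) = 3.035 + 0.0227039 = 3.0577 m along the plane.
The resultant acts 0.525 + 0.0227039 = 0.547704 m (along the plate) below the hinge at the top edge, so the moment about the hinge is M = F × 0.547704 = 25.7808 × 0.547704 = 14.1202 kN·m.
A normal force at the bottom, 1.05 m from the hinge, must supply this moment: P = 14.1202/1.05 = 13.4478 kN.

P ≈ 13.4 kN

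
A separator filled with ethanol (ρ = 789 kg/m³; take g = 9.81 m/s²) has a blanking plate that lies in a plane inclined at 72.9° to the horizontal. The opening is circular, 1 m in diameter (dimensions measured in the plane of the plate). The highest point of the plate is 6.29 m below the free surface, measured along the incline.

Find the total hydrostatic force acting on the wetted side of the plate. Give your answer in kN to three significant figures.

F ≈ 39.5 kN

γ = ρg = 789 × 9.81 / 1000 = 7.74009 kN/m³.
Let θ = 72.9° be the plate's angle to the horizontal; measure y along the incline from where the plane meets the free surface. Vertical depth h = y·sinθ with sinθ = 0.955793.
The centroid is at the centre, 0.5 m below the top of the plate, so y_c = 6.29 + 0.5 = 6.79 m and h_c = 6.79 × 0.955793 = 6.48983 m.
A = π(0.5)² = 0.785398 m².
Resultant F = γ·h_c·A = 7.74009 × 6.48983 × 0.785398 = 39.452 kN.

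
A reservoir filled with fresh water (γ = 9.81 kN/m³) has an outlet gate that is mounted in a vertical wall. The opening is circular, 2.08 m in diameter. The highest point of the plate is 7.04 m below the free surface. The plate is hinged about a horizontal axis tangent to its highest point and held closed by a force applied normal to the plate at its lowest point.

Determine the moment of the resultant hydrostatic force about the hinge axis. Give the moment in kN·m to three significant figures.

M ≈ 289 kN·m

γ = 9.81 kN/m³.
The centroid is at the centre, 1.04 m below the top of the plate, so the centroid depth is h_c = 7.04 + 1.04 = 8.08 m.
A = π(1.04)² = 3.39795 m².
Resultant F = γ·h_c·A = 9.81 × 8.08 × 3.39795 = 269.338 kN.
I_c = πr⁴/4 = π × 1.04⁴/4 = 0.918805 m⁴.
Centre of pressure: y_p = y_c + I_c/(y_c·A) = 8.08 + 0.918805/(8.08 × 3.39795) = 8.08 + 0.0334653 = 8.11347 m along the plane.
The resultant acts 1.04 + 0.0334653 = 1.07347 m (along the plate) below the hinge at the top edge, so the moment about the hinge is M = F × 1.07347 = 269.338 × 1.07347 = 289.126 kN·m.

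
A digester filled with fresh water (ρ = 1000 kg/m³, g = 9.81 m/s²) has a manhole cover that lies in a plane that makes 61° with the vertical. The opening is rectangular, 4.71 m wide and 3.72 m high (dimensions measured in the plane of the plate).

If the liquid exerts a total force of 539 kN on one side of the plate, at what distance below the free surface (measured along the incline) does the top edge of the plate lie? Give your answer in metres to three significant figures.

γ = ρg = 1000 × 9.81 = 9810 N/m³ = 9.81 kN/m³.
A = 4.71 × 3.72 = 17.5212 m².
From F = γ·h_c·A, the centroid depth is h_c = 539/(9.81 × 17.5212) = 3.13585 m.
The plate makes 61° with the vertical, i.e. θ = 90° − 61° = 29° to the horizontal. Measuring y along the incline from the free-surface line, vertical depth h = y·sinθ with sinθ = 0.484810.
Along the incline, y_c = h_c/sinθ = 3.13585/0.484810 = 6.4682 m.
The centroid lies 3.72/2 = 1.86 m below the top edge, so the top edge sits at y_top = 6.4682 − 1.86 = 4.6082 m along the incline.

y_top ≈ 4.61 m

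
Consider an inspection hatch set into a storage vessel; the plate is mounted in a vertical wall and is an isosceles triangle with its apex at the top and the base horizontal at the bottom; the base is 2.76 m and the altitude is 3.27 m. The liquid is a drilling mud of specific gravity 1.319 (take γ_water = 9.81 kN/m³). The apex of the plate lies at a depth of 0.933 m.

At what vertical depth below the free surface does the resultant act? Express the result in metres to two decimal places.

γ = 1.319 × 9.81 = 12.93939 kN/m³.
With the apex up, the centroid sits 2h/3 = 2 × 3.27/3 = 2.18 m below the apex, so the centroid depth is h_c = 0.933 + 2.18 = 3.113 m.
A = ½ × 2.76 × 3.27 = 4.5126 m².
Resultant F = γ·h_c·A = 12.93939 × 3.113 × 4.5126 = 181.769 kN.
I_c = b·h³/36 = 2.76 × 3.27³/36 = 2.68071 m⁴.
Centre of pressure: y_p = y_c + I_c/(y_c·A) = 3.113 + 2.68071/(3.113 × 4.5126) = 3.113 + 0.190829 = 3.30383 m along the plane.

h_p = 3.30 m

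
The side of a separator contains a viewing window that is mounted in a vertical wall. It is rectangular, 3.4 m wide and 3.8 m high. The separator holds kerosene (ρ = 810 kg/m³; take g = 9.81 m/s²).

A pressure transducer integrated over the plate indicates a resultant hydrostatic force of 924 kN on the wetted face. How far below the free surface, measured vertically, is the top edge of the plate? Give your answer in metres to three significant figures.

d_top ≈ 7.10 m

γ = ρg = 810 × 9.81 / 1000 = 7.9461 kN/m³.
A = 3.4 × 3.8 = 12.92 m².
From F = γ·h_c·A, the centroid depth is h_c = 924/(7.9461 × 12.92) = 9.00027 m.
The centroid lies 3.8/2 = 1.9 m below the top edge, so the top edge sits at h_top = 9.00027 − 1.9 = 7.10027 m below the surface.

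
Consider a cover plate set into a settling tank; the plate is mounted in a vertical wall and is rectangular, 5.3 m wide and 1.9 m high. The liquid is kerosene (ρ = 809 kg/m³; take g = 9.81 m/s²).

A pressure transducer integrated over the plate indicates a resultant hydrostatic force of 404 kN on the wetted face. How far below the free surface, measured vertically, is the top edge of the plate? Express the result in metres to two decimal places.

d_top ≈ 4.11 m

γ = ρg = 809 × 9.81 / 1000 = 7.93629 kN/m³.
A = 5.3 × 1.9 = 10.07 m².
From F = γ·h_c·A, the centroid depth is h_c = 404/(7.93629 × 10.07) = 5.05515 m.
The centroid lies 1.9/2 = 0.95 m below the top edge, so the top edge sits at h_top = 5.05515 − 0.95 = 4.10515 m below the surface.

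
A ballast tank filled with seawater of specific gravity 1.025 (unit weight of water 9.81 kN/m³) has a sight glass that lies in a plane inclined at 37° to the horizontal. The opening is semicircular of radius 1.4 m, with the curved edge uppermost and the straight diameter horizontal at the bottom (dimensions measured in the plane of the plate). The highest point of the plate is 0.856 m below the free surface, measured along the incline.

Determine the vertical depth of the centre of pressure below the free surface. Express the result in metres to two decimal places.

γ = 1.025 × 9.81 = 10.05525 kN/m³.
Let θ = 37° be the plate's angle to the horizontal; measure y along the incline from where the plane meets the free surface. Vertical depth h = y·sinθ with sinθ = 0.601815.
The centroid lies 4r/(3π) = 0.594178 m above the diameter, so r − 4r/(3π) = 1.4 − 0.594178 = 0.805822 m below the topmost point, so y_c = 0.856 + 0.805822 = 1.66182 m and h_c = 1.66182 × 0.601815 = 1.00011 m.
A = πr²/2 = π × 1.4²/2 = 3.07876 m².
Resultant F = γ·h_c·A = 10.05525 × 1.00011 × 3.07876 = 30.9611 kN.
I_c = (π/8 − 8/(9π))·r⁴ = 0.109757 × 1.4⁴ = 0.421642 m⁴.
Centre of pressure: y_p = y_c + I_c/(y_c·A) = 1.66182 + 0.421642/(1.66182 × 3.07876) = 1.66182 + 0.0824108 = 1.74423 m along the plane.
Vertically, h_p = y_p·sinθ = 1.74423 × 0.601815 = 1.0497 m.

h_p = 1.05 m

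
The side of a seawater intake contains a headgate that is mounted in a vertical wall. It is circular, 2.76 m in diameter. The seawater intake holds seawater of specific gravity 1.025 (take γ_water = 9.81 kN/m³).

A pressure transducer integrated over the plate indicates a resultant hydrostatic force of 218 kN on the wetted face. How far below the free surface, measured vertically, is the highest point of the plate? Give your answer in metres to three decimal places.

γ = 1.025 × 9.81 = 10.05525 kN/m³.
A = π(1.38)² = 5.98285 m².
From F = γ·h_c·A, the centroid depth is h_c = 218/(10.05525 × 5.98285) = 3.62373 m.
The centroid is at the centre, 1.38 m below the top of the plate, so the highest point sits at h_top = 3.62373 − 1.38 = 2.24373 m below the surface.

d_top ≈ 2.244 m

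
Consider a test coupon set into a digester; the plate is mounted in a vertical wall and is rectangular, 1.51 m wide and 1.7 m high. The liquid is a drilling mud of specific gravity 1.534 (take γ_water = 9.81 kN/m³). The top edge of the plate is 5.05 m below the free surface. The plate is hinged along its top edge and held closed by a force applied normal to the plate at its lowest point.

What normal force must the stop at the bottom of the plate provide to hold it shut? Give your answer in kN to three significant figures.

P ≈ 119 kN

γ = 1.534 × 9.81 = 15.04854 kN/m³.
The centroid lies 1.7/2 = 0.85 m below the top edge, so the centroid depth is h_c = 5.05 + 0.85 = 5.9 m.
A = 1.51 × 1.7 = 2.567 m².
Resultant F = γ·h_c·A = 15.04854 × 5.9 × 2.567 = 227.915 kN.
I_c = b·h³/12 = 1.51 × 1.7³/12 = 0.618219 m⁴.
Centre of pressure: y_p = y_c + I_c/(y_c·A) = 5.9 + 0.618219/(5.9 × 2.567) = 5.9 + 0.0408192 = 5.94082 m along the plane.
The resultant acts 0.85 + 0.0408192 = 0.890819 m (along the plate) below the hinge at the top edge, so the moment about the hinge is M = F × 0.890819 = 227.915 × 0.890819 = 203.031 kN·m.
A normal force at the bottom, 1.7 m from the hinge, must supply this moment: P = 203.031/1.7 = 119.43 kN.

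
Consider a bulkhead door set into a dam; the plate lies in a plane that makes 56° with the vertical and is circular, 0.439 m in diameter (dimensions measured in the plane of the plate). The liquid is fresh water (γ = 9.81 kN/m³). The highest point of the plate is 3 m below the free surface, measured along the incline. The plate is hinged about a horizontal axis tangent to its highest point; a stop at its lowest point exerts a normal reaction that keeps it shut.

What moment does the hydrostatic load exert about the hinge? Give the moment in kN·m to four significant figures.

γ = 9.81 kN/m³.
The plate makes 56° with the vertical, i.e. θ = 90° − 56° = 34° to the horizontal. Measuring y along the incline from the free-surface line, vertical depth h = y·sinθ with sinθ = 0.559193.
The centroid is at the centre, 0.2195 m below the top of the plate, so y_c = 3 + 0.2195 = 3.2195 m and h_c = 3.2195 × 0.559193 = 1.80032 m.
A = π(0.2195)² = 0.151363 m².
Resultant F = γ·h_c·A = 9.81 × 1.80032 × 0.151363 = 2.67324 kN.
I_c = πr⁴/4 = π × 0.2195⁴/4 = 0.00182317 m⁴.
Centre of pressure: y_p = y_c + I_c/(y_c·A) = 3.2195 + 0.00182317/(3.2195 × 0.151363) = 3.2195 + 0.00374127 = 3.22324 m along the plane.
The resultant acts 0.2195 + 0.00374127 = 0.223241 m (along the plate) below the hinge at the top edge, so the moment about the hinge is M = F × 0.223241 = 2.67324 × 0.223241 = 0.596777 kN·m.

M ≈ 0.5968 kN·m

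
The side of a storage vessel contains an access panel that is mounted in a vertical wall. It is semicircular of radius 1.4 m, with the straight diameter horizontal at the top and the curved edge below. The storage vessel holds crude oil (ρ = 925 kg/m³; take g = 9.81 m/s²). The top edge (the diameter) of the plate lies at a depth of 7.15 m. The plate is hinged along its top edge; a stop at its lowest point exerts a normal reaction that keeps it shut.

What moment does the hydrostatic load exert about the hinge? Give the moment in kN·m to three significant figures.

γ = ρg = 925 × 9.81 / 1000 = 9.07425 kN/m³.
The centroid of a semicircle lies 4r/(3π) = 0.594178 m from the diameter, here below the top edge, so the centroid depth is h_c = 7.15 + 0.594178 = 7.74418 m.
A = πr²/2 = π × 1.4²/2 = 3.07876 m².
Resultant F = γ·h_c·A = 9.07425 × 7.74418 × 3.07876 = 216.353 kN.
I_c = (π/8 − 8/(9π))·r⁴ = 0.109757 × 1.4⁴ = 0.421642 m⁴.
Centre of pressure: y_p = y_c + I_c/(y_c·A) = 7.74418 + 0.421642/(7.74418 × 3.07876) = 7.74418 + 0.0176845 = 7.76186 m along the plane.
The resultant acts 0.594178 + 0.0176845 = 0.611862 m (along the plate) below the hinge at the top edge, so the moment about the hinge is M = F × 0.611862 = 216.353 × 0.611862 = 132.378 kN·m.

M ≈ 132 kN·m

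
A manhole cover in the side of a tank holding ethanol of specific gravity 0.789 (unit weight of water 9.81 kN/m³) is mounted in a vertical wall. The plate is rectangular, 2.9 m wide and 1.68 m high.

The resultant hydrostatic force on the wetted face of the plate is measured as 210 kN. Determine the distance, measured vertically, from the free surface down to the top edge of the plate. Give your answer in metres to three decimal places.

d_top ≈ 4.729 m

γ = 0.789 × 9.81 = 7.74009 kN/m³.
A = 2.9 × 1.68 = 4.872 m².
From F = γ·h_c·A, the centroid depth is h_c = 210/(7.74009 × 4.872) = 5.56886 m.
The centroid lies 1.68/2 = 0.84 m below the top edge, so the top edge sits at h_top = 5.56886 − 0.84 = 4.72886 m below the surface.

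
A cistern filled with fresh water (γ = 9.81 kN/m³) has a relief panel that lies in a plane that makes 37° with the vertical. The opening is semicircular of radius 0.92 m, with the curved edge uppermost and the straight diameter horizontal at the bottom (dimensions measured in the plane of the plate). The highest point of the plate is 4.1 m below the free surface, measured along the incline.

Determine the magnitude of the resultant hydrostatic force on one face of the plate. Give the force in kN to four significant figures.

F ≈ 48.22 kN

γ = 9.81 kN/m³.
The plate makes 37° with the vertical, i.e. θ = 90° − 37° = 53° to the horizontal. Measuring y along the incline from the free-surface line, vertical depth h = y·sinθ with sinθ = 0.798636.
The centroid lies 4r/(3π) = 0.39046 m above the diameter, so r − 4r/(3π) = 0.92 − 0.39046 = 0.52954 m below the topmost point, so y_c = 4.1 + 0.52954 = 4.62954 m and h_c = 4.62954 × 0.798636 = 3.69732 m.
A = πr²/2 = π × 0.92²/2 = 1.32952 m².
Resultant F = γ·h_c·A = 9.81 × 3.69732 × 1.32952 = 48.2226 kN.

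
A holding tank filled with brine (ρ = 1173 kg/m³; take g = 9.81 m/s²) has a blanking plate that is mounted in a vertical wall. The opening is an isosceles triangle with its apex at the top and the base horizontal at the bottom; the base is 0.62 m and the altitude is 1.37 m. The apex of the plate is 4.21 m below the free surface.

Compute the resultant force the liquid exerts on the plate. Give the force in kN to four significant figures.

γ = ρg = 1173 × 9.81 / 1000 = 11.50713 kN/m³.
With the apex up, the centroid sits 2h/3 = 2 × 1.37/3 = 0.913333 m below the apex, so the centroid depth is h_c = 4.21 + 0.913333 = 5.12333 m.
A = ½ × 0.62 × 1.37 = 0.4247 m².
Resultant F = γ·h_c·A = 11.50713 × 5.12333 × 0.4247 = 25.0381 kN.

F ≈ 25.04 kN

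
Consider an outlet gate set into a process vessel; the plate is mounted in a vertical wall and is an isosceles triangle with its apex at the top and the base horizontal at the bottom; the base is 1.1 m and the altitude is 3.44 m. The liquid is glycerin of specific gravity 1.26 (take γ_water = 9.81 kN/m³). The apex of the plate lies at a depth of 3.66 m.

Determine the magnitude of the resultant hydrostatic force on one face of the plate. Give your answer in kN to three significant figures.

F ≈ 139 kN

γ = 1.26 × 9.81 = 12.3606 kN/m³.
With the apex up, the centroid sits 2h/3 = 2 × 3.44/3 = 2.29333 m below the apex, so the centroid depth is h_c = 3.66 + 2.29333 = 5.95333 m.
A = ½ × 1.1 × 3.44 = 1.892 m².
Resultant F = γ·h_c·A = 12.3606 × 5.95333 × 1.892 = 139.226 kN.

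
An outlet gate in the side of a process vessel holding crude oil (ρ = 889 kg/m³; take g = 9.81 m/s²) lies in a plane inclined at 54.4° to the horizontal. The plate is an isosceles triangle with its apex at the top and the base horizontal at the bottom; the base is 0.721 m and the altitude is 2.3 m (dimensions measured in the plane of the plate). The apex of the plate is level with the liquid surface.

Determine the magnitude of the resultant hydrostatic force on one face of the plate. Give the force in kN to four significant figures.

F ≈ 9.015 kN

γ = ρg = 889 × 9.81 / 1000 = 8.72109 kN/m³.
Let θ = 54.4° be the plate's angle to the horizontal; measure y along the incline from where the plane meets the free surface. Vertical depth h = y·sinθ with sinθ = 0.813101.
With the apex up, the centroid sits 2h/3 = 2 × 2.3/3 = 1.53333 m below the apex, so y_c = 1.53333 m and h_c = 1.53333 × 0.813101 = 1.24675 m.
A = ½ × 0.721 × 2.3 = 0.82915 m².
Resultant F = γ·h_c·A = 8.72109 × 1.24675 × 0.82915 = 9.01536 kN.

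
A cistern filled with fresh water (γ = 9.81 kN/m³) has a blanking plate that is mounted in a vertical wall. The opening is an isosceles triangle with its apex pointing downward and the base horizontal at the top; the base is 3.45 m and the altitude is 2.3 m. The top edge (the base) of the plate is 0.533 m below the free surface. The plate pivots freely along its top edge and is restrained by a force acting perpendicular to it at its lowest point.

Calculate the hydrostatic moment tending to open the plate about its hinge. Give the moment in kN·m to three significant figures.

M ≈ 50.2 kN·m

γ = 9.81 kN/m³.
With the apex down, the centroid sits h/3 = 2.3/3 = 0.766667 m below the base (the top edge), so the centroid depth is h_c = 0.533 + 0.766667 = 1.29967 m.
A = ½ × 3.45 × 2.3 = 3.9675 m².
Resultant F = γ·h_c·A = 9.81 × 1.29967 × 3.9675 = 50.5847 kN.
I_c = b·h³/36 = 3.45 × 2.3³/36 = 1.166 m⁴.
Centre of pressure: y_p = y_c + I_c/(y_c·A) = 1.29967 + 1.166/(1.29967 × 3.9675) = 1.29967 + 0.226125 = 1.5258 m along the plane.
The resultant acts 0.766667 + 0.226125 = 0.992792 m (along the plate) below the hinge at the top edge, so the moment about the hinge is M = F × 0.992792 = 50.5847 × 0.992792 = 50.2201 kN·m.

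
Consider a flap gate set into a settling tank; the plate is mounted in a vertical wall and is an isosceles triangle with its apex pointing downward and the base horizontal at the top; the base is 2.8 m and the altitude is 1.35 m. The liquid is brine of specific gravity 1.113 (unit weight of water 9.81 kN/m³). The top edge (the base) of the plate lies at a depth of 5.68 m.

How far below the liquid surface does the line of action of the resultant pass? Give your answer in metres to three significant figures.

γ = 1.113 × 9.81 = 10.91853 kN/m³.
With the apex down, the centroid sits h/3 = 1.35/3 = 0.45 m below the base (the top edge), so the centroid depth is h_c = 5.68 + 0.45 = 6.13 m.
A = ½ × 2.8 × 1.35 = 1.89 m².
Resultant F = γ·h_c·A = 10.91853 × 6.13 × 1.89 = 126.499 kN.
I_c = b·h³/36 = 2.8 × 1.35³/36 = 0.191363 m⁴.
Centre of pressure: y_p = y_c + I_c/(y_c·A) = 6.13 + 0.191363/(6.13 × 1.89) = 6.13 + 0.0165172 = 6.14652 m along the plane.

h_p = 6.15 m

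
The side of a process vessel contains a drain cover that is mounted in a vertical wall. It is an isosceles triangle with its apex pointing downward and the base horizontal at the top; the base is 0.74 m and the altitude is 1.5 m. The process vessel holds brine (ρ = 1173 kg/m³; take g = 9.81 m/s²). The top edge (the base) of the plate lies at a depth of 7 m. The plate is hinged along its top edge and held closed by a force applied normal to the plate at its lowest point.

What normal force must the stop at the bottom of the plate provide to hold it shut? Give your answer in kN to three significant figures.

P ≈ 16.5 kN

γ = ρg = 1173 × 9.81 / 1000 = 11.50713 kN/m³.
With the apex down, the centroid sits h/3 = 1.5/3 = 0.5 m below the base (the top edge), so the centroid depth is h_c = 7 + 0.5 = 7.5 m.
A = ½ × 0.74 × 1.5 = 0.555 m².
Resultant F = γ·h_c·A = 11.50713 × 7.5 × 0.555 = 47.8984 kN.
I_c = b·h³/36 = 0.74 × 1.5³/36 = 0.069375 m⁴.
Centre of pressure: y_p = y_c + I_c/(y_c·A) = 7.5 + 0.069375/(7.5 × 0.555) = 7.5 + 0.0166667 = 7.51667 m along the plane.
The resultant acts 0.5 + 0.0166667 = 0.516667 m (along the plate) below the hinge at the top edge, so the moment about the hinge is M = F × 0.516667 = 47.8984 × 0.516667 = 24.7475 kN·m.
A normal force at the bottom, 1.5 m from the hinge, must supply this moment: P = 24.7475/1.5 = 16.4983 kN.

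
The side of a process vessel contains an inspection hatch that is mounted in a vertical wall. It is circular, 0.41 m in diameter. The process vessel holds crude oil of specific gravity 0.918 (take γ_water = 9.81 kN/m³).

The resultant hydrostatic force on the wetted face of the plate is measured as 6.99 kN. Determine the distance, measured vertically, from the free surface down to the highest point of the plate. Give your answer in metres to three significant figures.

γ = 0.918 × 9.81 = 9.00558 kN/m³.
A = π(0.205)² = 0.132025 m².
From F = γ·h_c·A, the centroid depth is h_c = 6.99/(9.00558 × 0.132025) = 5.87908 m.
The centroid is at the centre, 0.205 m below the top of the plate, so the highest point sits at h_top = 5.87908 − 0.205 = 5.67408 m below the surface.

d_top ≈ 5.67 m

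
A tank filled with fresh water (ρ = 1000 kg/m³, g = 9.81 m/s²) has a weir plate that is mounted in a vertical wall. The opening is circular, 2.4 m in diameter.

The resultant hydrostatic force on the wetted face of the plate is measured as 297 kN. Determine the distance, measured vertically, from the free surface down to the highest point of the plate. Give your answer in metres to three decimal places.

d_top ≈ 5.492 m

γ = ρg = 1000 × 9.81 = 9810 N/m³ = 9.81 kN/m³.
A = π(1.2)² = 4.52389 m².
From F = γ·h_c·A, the centroid depth is h_c = 297/(9.81 × 4.52389) = 6.6923 m.
The centroid is at the centre, 1.2 m below the top of the plate, so the highest point sits at h_top = 6.6923 − 1.2 = 5.4923 m below the surface.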